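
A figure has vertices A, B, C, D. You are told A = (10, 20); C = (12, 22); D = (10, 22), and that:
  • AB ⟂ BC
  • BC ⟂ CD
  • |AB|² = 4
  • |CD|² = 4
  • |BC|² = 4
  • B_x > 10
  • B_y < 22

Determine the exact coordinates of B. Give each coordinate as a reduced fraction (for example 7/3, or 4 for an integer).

B = (12, 20)

1. B_x = 12  [[BC ⟂ CD ⇒ 2x-24=0] ∩ [|B−(10, 20)|²=4]]
2. B_y = 20  [[BC ⟂ CD ⇒ 2x-24=0] ∩ [|B−(10, 20)|²=4]]
   so B = (12, 20)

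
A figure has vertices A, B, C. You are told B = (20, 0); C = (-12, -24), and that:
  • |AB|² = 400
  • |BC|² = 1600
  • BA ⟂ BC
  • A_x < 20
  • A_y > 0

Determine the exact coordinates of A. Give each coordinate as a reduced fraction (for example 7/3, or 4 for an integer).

1. A_x = 8  [[BA ⟂ BC ⇒ -32x-24y+640=0] ∩ [|A−(20, 0)|²=400]]
2. A_y = 16  [[BA ⟂ BC ⇒ -32x-24y+640=0] ∩ [|A−(20, 0)|²=400]]
   so A = (8, 16)

A = (8, 16)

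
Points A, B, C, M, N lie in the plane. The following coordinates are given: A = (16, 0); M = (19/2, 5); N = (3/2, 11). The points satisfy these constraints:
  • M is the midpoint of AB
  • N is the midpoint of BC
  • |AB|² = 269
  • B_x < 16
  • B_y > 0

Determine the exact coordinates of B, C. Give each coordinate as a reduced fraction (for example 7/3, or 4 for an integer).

1. B_x = 3  [B = 2·M−A = 2·(19/2, 5)−(16, 0)]
2. B_y = 10  [B = 2·M−A = 2·(19/2, 5)−(16, 0)]
   so B = (3, 10)
3. C_x = 0  [C = 2·N−B = 2·(3/2, 11)−(3, 10)]
4. C_y = 12  [C = 2·N−B = 2·(3/2, 11)−(3, 10)]
   so C = (0, 12)

B = (3, 10)
C = (0, 12)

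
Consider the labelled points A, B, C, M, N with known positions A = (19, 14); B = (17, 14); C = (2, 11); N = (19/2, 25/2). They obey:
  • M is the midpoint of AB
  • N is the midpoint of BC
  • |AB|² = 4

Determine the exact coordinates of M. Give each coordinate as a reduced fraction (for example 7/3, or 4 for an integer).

M = (18, 14)

1. M_x = 18  [2·M = A+B = (19, 14)+(17, 14)]
2. M_y = 14  [2·M = A+B = (19, 14)+(17, 14)]
   so M = (18, 14)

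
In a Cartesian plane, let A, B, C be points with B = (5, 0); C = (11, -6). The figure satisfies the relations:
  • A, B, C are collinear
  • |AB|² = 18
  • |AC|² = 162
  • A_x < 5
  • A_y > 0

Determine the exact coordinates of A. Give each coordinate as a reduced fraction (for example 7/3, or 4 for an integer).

A = (2, 3)

1. A_x = 2  [[A, B, C are collinear ⇒ 6x+6y-30=0] ∩ [|A−(5, 0)|²=18]]
2. A_y = 3  [[A, B, C are collinear ⇒ 6x+6y-30=0] ∩ [|A−(5, 0)|²=18]]
   so A = (2, 3)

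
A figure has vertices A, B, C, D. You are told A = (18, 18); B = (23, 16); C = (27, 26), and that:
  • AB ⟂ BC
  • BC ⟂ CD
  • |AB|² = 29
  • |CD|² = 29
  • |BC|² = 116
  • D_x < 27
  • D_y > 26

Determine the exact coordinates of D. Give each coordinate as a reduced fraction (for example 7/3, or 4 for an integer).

D = (22, 28)

1. D_x = 22  [[BC ⟂ CD ⇒ 4x+10y-368=0] ∩ [|D−(27, 26)|²=29]]
2. D_y = 28  [[BC ⟂ CD ⇒ 4x+10y-368=0] ∩ [|D−(27, 26)|²=29]]
   so D = (22, 28)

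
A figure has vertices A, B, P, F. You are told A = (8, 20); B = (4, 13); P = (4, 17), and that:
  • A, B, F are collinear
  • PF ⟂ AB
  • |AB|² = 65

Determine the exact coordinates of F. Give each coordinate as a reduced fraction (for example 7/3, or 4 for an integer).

1. F_x = 372/65  [[A, B, F are collinear ⇒ 7x-4y+24=0] ∩ [PF ⟂ AB ⇒ -4x-7y+135=0]]
2. F_y = 1041/65  [[A, B, F are collinear ⇒ 7x-4y+24=0] ∩ [PF ⟂ AB ⇒ -4x-7y+135=0]]
   so F = (372/65, 1041/65)

F = (372/65, 1041/65)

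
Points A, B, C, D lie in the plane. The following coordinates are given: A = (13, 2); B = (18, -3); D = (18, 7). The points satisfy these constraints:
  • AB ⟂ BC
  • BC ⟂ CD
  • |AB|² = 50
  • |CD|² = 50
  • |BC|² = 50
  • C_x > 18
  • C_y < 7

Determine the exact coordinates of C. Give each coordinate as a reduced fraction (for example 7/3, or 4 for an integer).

C = (23, 2)

1. C_x = 23  [[AB ⟂ BC ⇒ 5x-5y-105=0] ∩ [|C−(18, 7)|²=50]]
2. C_y = 2  [[AB ⟂ BC ⇒ 5x-5y-105=0] ∩ [|C−(18, 7)|²=50]]
   so C = (23, 2)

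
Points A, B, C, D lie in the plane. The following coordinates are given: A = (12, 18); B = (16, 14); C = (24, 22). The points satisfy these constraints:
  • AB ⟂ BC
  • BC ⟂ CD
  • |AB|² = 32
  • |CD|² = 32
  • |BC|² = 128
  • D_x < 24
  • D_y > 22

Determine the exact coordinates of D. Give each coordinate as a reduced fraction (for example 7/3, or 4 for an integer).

1. D_x = 20  [[BC ⟂ CD ⇒ 8x+8y-368=0] ∩ [|D−(24, 22)|²=32]]
2. D_y = 26  [[BC ⟂ CD ⇒ 8x+8y-368=0] ∩ [|D−(24, 22)|²=32]]
   so D = (20, 26)

D = (20, 26)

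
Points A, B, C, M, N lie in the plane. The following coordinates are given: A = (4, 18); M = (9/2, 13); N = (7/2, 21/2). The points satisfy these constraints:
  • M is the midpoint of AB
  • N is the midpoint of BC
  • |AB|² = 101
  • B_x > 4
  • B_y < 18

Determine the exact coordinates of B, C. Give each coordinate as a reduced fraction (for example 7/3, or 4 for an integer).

1. B_x = 5  [B = 2·M−A = 2·(9/2, 13)−(4, 18)]
2. B_y = 8  [B = 2·M−A = 2·(9/2, 13)−(4, 18)]
   so B = (5, 8)
3. C_x = 2  [C = 2·N−B = 2·(7/2, 21/2)−(5, 8)]
4. C_y = 13  [C = 2·N−B = 2·(7/2, 21/2)−(5, 8)]
   so C = (2, 13)

B = (5, 8)
C = (2, 13)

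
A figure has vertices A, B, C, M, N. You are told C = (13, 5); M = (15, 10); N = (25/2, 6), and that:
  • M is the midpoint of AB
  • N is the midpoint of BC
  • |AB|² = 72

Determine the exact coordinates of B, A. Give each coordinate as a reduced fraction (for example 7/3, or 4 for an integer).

1. B_x = 12  [B = 2·N−C = 2·(25/2, 6)−(13, 5)]
2. B_y = 7  [B = 2·N−C = 2·(25/2, 6)−(13, 5)]
   so B = (12, 7)
3. A_x = 18  [A = 2·M−B = 2·(15, 10)−(12, 7)]
4. A_y = 13  [A = 2·M−B = 2·(15, 10)−(12, 7)]
   so A = (18, 13)

B = (12, 7)
A = (18, 13)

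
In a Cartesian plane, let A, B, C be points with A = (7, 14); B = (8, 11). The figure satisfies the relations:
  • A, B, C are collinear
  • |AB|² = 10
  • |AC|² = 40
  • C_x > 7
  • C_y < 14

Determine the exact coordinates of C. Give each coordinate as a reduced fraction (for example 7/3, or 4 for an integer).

C = (9, 8)

1. C_x = 9  [[A, B, C are collinear ⇒ 3x+1y-35=0] ∩ [|C−(7, 14)|²=40]]
2. C_y = 8  [[A, B, C are collinear ⇒ 3x+1y-35=0] ∩ [|C−(7, 14)|²=40]]
   so C = (9, 8)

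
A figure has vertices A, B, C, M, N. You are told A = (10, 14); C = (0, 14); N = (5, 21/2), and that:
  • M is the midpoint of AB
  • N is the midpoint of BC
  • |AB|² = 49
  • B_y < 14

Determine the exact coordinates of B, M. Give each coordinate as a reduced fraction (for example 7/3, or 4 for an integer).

1. B_x = 10  [B = 2·N−C = 2·(5, 21/2)−(0, 14)]
2. B_y = 7  [B = 2·N−C = 2·(5, 21/2)−(0, 14)]
   so B = (10, 7)
3. M_x = 10  [2·M = A+B = (10, 14)+(10, 7)]
4. M_y = 21/2  [2·M = A+B = (10, 14)+(10, 7)]
   so M = (10, 21/2)

B = (10, 7)
M = (10, 21/2)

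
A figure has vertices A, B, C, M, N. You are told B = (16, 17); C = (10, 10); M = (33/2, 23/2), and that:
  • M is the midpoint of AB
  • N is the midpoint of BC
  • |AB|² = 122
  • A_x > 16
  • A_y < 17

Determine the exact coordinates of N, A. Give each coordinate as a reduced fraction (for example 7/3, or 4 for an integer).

1. A_x = 17  [A = 2·M−B = 2·(33/2, 23/2)−(16, 17)]
2. A_y = 6  [A = 2·M−B = 2·(33/2, 23/2)−(16, 17)]
   so A = (17, 6)
3. N_x = 13  [2·N = B+C = (16, 17)+(10, 10)]
4. N_y = 27/2  [2·N = B+C = (16, 17)+(10, 10)]
   so N = (13, 27/2)

N = (13, 27/2)
A = (17, 6)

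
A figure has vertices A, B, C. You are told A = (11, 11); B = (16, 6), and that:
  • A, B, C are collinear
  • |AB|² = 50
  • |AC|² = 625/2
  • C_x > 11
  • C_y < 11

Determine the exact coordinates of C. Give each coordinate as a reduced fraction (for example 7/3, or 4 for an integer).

1. C_x = 47/2  [[A, B, C are collinear ⇒ 5x+5y-110=0] ∩ [|C−(11, 11)|²=625/2]]
2. C_y = -3/2  [[A, B, C are collinear ⇒ 5x+5y-110=0] ∩ [|C−(11, 11)|²=625/2]]
   so C = (47/2, -3/2)

C = (47/2, -3/2)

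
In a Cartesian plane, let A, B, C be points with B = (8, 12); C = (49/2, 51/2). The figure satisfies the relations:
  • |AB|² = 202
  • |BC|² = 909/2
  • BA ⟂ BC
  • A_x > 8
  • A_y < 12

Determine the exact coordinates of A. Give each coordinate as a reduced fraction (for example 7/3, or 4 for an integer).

A = (17, 1)

1. A_x = 17  [[BA ⟂ BC ⇒ 33/2x+27/2y-294=0] ∩ [|A−(8, 12)|²=202]]
2. A_y = 1  [[BA ⟂ BC ⇒ 33/2x+27/2y-294=0] ∩ [|A−(8, 12)|²=202]]
   so A = (17, 1)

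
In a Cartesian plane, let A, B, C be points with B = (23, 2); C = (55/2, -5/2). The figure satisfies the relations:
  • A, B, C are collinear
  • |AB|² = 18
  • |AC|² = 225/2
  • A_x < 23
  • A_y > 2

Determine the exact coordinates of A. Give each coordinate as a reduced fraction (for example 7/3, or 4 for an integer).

A = (20, 5)

1. A_x = 20  [[A, B, C are collinear ⇒ 9/2x+9/2y-225/2=0] ∩ [|A−(23, 2)|²=18]]
2. A_y = 5  [[A, B, C are collinear ⇒ 9/2x+9/2y-225/2=0] ∩ [|A−(23, 2)|²=18]]
   so A = (20, 5)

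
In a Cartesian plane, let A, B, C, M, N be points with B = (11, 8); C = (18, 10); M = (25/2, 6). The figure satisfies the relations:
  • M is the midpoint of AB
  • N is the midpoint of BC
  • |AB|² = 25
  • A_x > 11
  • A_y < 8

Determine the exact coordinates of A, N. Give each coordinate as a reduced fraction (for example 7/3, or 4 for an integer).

1. A_x = 14  [A = 2·M−B = 2·(25/2, 6)−(11, 8)]
2. A_y = 4  [A = 2·M−B = 2·(25/2, 6)−(11, 8)]
   so A = (14, 4)
3. N_x = 29/2  [2·N = B+C = (11, 8)+(18, 10)]
4. N_y = 9  [2·N = B+C = (11, 8)+(18, 10)]
   so N = (29/2, 9)

A = (14, 4)
N = (29/2, 9)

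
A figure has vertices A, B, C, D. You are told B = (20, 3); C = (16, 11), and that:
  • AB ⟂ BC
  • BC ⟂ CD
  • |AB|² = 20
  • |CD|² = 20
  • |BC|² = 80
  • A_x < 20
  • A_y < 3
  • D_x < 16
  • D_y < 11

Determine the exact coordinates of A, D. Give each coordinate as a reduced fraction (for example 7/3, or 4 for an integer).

A = (16, 1)
D = (12, 9)

1. A_x = 16  [[AB ⟂ BC ⇒ 4x-8y-56=0] ∩ [|A−(20, 3)|²=20]]
2. A_y = 1  [[AB ⟂ BC ⇒ 4x-8y-56=0] ∩ [|A−(20, 3)|²=20]]
   so A = (16, 1)
3. D_x = 12  [[BC ⟂ CD ⇒ -4x+8y-24=0] ∩ [|D−(16, 11)|²=20]]
4. D_y = 9  [[BC ⟂ CD ⇒ -4x+8y-24=0] ∩ [|D−(16, 11)|²=20]]
   so D = (12, 9)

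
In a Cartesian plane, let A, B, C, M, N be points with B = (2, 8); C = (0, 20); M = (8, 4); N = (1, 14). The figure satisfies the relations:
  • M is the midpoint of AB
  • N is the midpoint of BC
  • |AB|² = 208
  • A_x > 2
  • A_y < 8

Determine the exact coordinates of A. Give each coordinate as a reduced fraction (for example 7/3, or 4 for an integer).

1. A_x = 14  [A = 2·M−B = 2·(8, 4)−(2, 8)]
2. A_y = 0  [A = 2·M−B = 2·(8, 4)−(2, 8)]
   so A = (14, 0)

A = (14, 0)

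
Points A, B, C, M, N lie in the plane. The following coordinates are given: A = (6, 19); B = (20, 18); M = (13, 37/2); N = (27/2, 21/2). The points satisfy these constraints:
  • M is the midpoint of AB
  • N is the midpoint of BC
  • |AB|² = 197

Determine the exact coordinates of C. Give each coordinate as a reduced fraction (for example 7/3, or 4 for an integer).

1. C_x = 7  [C = 2·N−B = 2·(27/2, 21/2)−(20, 18)]
2. C_y = 3  [C = 2·N−B = 2·(27/2, 21/2)−(20, 18)]
   so C = (7, 3)

C = (7, 3)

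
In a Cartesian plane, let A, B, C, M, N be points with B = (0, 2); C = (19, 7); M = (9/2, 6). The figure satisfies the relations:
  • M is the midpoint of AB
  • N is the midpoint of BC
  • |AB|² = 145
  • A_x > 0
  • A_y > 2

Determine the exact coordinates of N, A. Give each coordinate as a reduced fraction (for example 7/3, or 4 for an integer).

N = (19/2, 9/2)
A = (9, 10)

1. A_x = 9  [A = 2·M−B = 2·(9/2, 6)−(0, 2)]
2. A_y = 10  [A = 2·M−B = 2·(9/2, 6)−(0, 2)]
   so A = (9, 10)
3. N_x = 19/2  [2·N = B+C = (0, 2)+(19, 7)]
4. N_y = 9/2  [2·N = B+C = (0, 2)+(19, 7)]
   so N = (19/2, 9/2)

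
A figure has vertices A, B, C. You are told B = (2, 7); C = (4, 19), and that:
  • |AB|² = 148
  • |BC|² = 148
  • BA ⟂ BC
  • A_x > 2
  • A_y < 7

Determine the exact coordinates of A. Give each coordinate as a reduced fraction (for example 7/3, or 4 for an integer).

A = (14, 5)

1. A_x = 14  [[BA ⟂ BC ⇒ 2x+12y-88=0] ∩ [|A−(2, 7)|²=148]]
2. A_y = 5  [[BA ⟂ BC ⇒ 2x+12y-88=0] ∩ [|A−(2, 7)|²=148]]
   so A = (14, 5)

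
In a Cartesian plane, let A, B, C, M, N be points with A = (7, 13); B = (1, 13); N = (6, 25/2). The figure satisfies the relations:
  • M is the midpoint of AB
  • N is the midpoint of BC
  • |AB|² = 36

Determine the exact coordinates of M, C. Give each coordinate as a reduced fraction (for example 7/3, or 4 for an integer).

M = (4, 13)
C = (11, 12)

1. M_x = 4  [2·M = A+B = (7, 13)+(1, 13)]
2. M_y = 13  [2·M = A+B = (7, 13)+(1, 13)]
   so M = (4, 13)
3. C_x = 11  [C = 2·N−B = 2·(6, 25/2)−(1, 13)]
4. C_y = 12  [C = 2·N−B = 2·(6, 25/2)−(1, 13)]
   so C = (11, 12)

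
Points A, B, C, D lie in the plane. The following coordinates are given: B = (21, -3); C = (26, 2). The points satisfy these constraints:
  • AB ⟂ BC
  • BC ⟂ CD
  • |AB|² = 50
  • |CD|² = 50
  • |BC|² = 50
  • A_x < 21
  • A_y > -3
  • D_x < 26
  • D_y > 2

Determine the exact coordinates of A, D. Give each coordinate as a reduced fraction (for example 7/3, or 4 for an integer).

A = (16, 2)
D = (21, 7)

1. A_x = 16  [[AB ⟂ BC ⇒ -5x-5y+90=0] ∩ [|A−(21, -3)|²=50]]
2. A_y = 2  [[AB ⟂ BC ⇒ -5x-5y+90=0] ∩ [|A−(21, -3)|²=50]]
   so A = (16, 2)
3. D_x = 21  [[BC ⟂ CD ⇒ 5x+5y-140=0] ∩ [|D−(26, 2)|²=50]]
4. D_y = 7  [[BC ⟂ CD ⇒ 5x+5y-140=0] ∩ [|D−(26, 2)|²=50]]
   so D = (21, 7)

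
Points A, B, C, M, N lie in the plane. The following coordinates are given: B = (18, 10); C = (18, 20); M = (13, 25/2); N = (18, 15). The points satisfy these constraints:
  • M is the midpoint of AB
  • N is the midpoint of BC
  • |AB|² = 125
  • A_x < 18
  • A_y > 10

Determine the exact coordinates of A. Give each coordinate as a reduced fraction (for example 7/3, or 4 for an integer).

1. A_x = 8  [A = 2·M−B = 2·(13, 25/2)−(18, 10)]
2. A_y = 15  [A = 2·M−B = 2·(13, 25/2)−(18, 10)]
   so A = (8, 15)

A = (8, 15)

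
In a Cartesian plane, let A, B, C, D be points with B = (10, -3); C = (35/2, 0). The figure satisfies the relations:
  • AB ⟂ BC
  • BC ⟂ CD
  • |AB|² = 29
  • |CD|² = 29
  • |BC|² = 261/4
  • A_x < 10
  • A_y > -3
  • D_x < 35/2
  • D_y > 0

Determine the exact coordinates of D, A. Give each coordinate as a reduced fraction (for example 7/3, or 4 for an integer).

D = (31/2, 5)
A = (8, 2)

1. D_x = 31/2  [[BC ⟂ CD ⇒ 15/2x+3y-525/4=0] ∩ [|D−(35/2, 0)|²=29]]
2. D_y = 5  [[BC ⟂ CD ⇒ 15/2x+3y-525/4=0] ∩ [|D−(35/2, 0)|²=29]]
   so D = (31/2, 5)
3. A_x = 8  [[AB ⟂ BC ⇒ -15/2x-3y+66=0] ∩ [|A−(10, -3)|²=29]]
4. A_y = 2  [[AB ⟂ BC ⇒ -15/2x-3y+66=0] ∩ [|A−(10, -3)|²=29]]
   so A = (8, 2)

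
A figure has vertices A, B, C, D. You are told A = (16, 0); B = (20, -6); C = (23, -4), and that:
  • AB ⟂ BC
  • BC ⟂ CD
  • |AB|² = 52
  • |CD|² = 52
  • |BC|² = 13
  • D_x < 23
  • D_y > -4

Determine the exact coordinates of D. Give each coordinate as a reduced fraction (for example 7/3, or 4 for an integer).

1. D_x = 19  [[BC ⟂ CD ⇒ 3x+2y-61=0] ∩ [|D−(23, -4)|²=52]]
2. D_y = 2  [[BC ⟂ CD ⇒ 3x+2y-61=0] ∩ [|D−(23, -4)|²=52]]
   so D = (19, 2)

D = (19, 2)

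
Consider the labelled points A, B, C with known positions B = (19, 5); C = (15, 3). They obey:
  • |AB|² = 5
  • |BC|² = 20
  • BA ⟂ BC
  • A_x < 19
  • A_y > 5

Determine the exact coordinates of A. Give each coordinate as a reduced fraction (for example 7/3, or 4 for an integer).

A = (18, 7)

1. A_x = 18  [[BA ⟂ BC ⇒ -4x-2y+86=0] ∩ [|A−(19, 5)|²=5]]
2. A_y = 7  [[BA ⟂ BC ⇒ -4x-2y+86=0] ∩ [|A−(19, 5)|²=5]]
   so A = (18, 7)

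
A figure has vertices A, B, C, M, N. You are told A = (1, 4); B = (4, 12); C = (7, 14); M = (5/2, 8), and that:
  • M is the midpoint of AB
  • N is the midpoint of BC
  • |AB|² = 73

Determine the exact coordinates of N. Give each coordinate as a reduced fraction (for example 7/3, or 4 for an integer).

1. N_x = 11/2  [2·N = B+C = (4, 12)+(7, 14)]
2. N_y = 13  [2·N = B+C = (4, 12)+(7, 14)]
   so N = (11/2, 13)

N = (11/2, 13)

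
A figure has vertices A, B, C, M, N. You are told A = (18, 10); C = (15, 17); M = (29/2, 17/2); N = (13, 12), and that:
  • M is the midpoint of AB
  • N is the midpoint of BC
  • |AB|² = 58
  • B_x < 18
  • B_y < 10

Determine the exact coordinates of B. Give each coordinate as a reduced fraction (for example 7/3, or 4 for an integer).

B = (11, 7)

1. B_x = 11  [B = 2·M−A = 2·(29/2, 17/2)−(18, 10)]
2. B_y = 7  [B = 2·M−A = 2·(29/2, 17/2)−(18, 10)]
   so B = (11, 7)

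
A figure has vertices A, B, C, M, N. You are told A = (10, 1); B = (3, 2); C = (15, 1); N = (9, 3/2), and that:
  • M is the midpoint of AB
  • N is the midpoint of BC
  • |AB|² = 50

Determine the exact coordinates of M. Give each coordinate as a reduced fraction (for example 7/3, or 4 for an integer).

1. M_x = 13/2  [2·M = A+B = (10, 1)+(3, 2)]
2. M_y = 3/2  [2·M = A+B = (10, 1)+(3, 2)]
   so M = (13/2, 3/2)

M = (13/2, 3/2)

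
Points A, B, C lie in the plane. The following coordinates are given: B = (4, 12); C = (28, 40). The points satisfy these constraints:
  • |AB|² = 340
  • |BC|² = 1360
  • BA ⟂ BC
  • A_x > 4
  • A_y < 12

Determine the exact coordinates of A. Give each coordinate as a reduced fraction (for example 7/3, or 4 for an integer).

1. A_x = 18  [[BA ⟂ BC ⇒ 24x+28y-432=0] ∩ [|A−(4, 12)|²=340]]
2. A_y = 0  [[BA ⟂ BC ⇒ 24x+28y-432=0] ∩ [|A−(4, 12)|²=340]]
   so A = (18, 0)

A = (18, 0)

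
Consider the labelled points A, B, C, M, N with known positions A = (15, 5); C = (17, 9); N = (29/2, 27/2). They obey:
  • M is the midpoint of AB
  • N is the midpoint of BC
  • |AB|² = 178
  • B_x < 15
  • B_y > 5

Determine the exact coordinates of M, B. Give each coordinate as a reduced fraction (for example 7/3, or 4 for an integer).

M = (27/2, 23/2)
B = (12, 18)

1. B_x = 12  [B = 2·N−C = 2·(29/2, 27/2)−(17, 9)]
2. B_y = 18  [B = 2·N−C = 2·(29/2, 27/2)−(17, 9)]
   so B = (12, 18)
3. M_x = 27/2  [2·M = A+B = (15, 5)+(12, 18)]
4. M_y = 23/2  [2·M = A+B = (15, 5)+(12, 18)]
   so M = (27/2, 23/2)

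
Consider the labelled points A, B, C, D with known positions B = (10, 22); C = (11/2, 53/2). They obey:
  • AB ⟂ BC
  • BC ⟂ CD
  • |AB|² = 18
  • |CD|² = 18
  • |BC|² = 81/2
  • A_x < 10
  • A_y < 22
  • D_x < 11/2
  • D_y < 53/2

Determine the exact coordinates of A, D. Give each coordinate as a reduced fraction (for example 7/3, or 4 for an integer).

A = (7, 19)
D = (5/2, 47/2)

1. A_x = 7  [[AB ⟂ BC ⇒ 9/2x-9/2y+54=0] ∩ [|A−(10, 22)|²=18]]
2. A_y = 19  [[AB ⟂ BC ⇒ 9/2x-9/2y+54=0] ∩ [|A−(10, 22)|²=18]]
   so A = (7, 19)
3. D_x = 5/2  [[BC ⟂ CD ⇒ -9/2x+9/2y-189/2=0] ∩ [|D−(11/2, 53/2)|²=18]]
4. D_y = 47/2  [[BC ⟂ CD ⇒ -9/2x+9/2y-189/2=0] ∩ [|D−(11/2, 53/2)|²=18]]
   so D = (5/2, 47/2)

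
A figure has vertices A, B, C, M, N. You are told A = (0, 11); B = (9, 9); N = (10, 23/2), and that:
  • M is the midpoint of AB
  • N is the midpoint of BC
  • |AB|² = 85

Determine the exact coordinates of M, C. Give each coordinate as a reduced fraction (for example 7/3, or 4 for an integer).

M = (9/2, 10)
C = (11, 14)

1. M_x = 9/2  [2·M = A+B = (0, 11)+(9, 9)]
2. M_y = 10  [2·M = A+B = (0, 11)+(9, 9)]
   so M = (9/2, 10)
3. C_x = 11  [C = 2·N−B = 2·(10, 23/2)−(9, 9)]
4. C_y = 14  [C = 2·N−B = 2·(10, 23/2)−(9, 9)]
   so C = (11, 14)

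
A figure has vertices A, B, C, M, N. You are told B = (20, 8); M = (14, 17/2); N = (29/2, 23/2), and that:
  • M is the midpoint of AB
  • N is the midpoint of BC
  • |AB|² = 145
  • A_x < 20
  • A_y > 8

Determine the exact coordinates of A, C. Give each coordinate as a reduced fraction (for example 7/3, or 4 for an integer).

A = (8, 9)
C = (9, 15)

1. A_x = 8  [A = 2·M−B = 2·(14, 17/2)−(20, 8)]
2. A_y = 9  [A = 2·M−B = 2·(14, 17/2)−(20, 8)]
   so A = (8, 9)
3. C_x = 9  [C = 2·N−B = 2·(29/2, 23/2)−(20, 8)]
4. C_y = 15  [C = 2·N−B = 2·(29/2, 23/2)−(20, 8)]
   so C = (9, 15)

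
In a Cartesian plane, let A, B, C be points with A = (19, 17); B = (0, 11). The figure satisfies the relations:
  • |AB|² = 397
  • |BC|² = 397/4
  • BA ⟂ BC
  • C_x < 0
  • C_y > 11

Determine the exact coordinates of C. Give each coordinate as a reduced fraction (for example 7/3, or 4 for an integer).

1. C_x = -3  [[BA ⟂ BC ⇒ 19x+6y-66=0] ∩ [|C−(0, 11)|²=397/4]]
2. C_y = 41/2  [[BA ⟂ BC ⇒ 19x+6y-66=0] ∩ [|C−(0, 11)|²=397/4]]
   so C = (-3, 41/2)

C = (-3, 41/2)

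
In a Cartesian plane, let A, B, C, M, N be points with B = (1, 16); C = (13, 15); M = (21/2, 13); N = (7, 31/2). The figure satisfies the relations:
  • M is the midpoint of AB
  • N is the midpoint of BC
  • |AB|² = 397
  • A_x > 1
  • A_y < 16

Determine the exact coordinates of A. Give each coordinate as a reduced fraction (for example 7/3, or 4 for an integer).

A = (20, 10)

1. A_x = 20  [A = 2·M−B = 2·(21/2, 13)−(1, 16)]
2. A_y = 10  [A = 2·M−B = 2·(21/2, 13)−(1, 16)]
   so A = (20, 10)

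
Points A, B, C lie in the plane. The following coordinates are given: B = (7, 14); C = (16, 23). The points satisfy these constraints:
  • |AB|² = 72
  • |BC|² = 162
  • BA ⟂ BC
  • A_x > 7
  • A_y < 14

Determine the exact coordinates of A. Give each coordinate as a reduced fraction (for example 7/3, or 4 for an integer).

A = (13, 8)

1. A_x = 13  [[BA ⟂ BC ⇒ 9x+9y-189=0] ∩ [|A−(7, 14)|²=72]]
2. A_y = 8  [[BA ⟂ BC ⇒ 9x+9y-189=0] ∩ [|A−(7, 14)|²=72]]
   so A = (13, 8)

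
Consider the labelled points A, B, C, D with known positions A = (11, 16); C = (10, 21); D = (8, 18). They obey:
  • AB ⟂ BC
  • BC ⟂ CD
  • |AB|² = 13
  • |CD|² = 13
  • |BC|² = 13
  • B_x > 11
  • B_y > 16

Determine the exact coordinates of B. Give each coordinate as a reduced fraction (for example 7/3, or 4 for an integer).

1. B_x = 13  [[BC ⟂ CD ⇒ 2x+3y-83=0] ∩ [|B−(11, 16)|²=13]]
2. B_y = 19  [[BC ⟂ CD ⇒ 2x+3y-83=0] ∩ [|B−(11, 16)|²=13]]
   so B = (13, 19)

B = (13, 19)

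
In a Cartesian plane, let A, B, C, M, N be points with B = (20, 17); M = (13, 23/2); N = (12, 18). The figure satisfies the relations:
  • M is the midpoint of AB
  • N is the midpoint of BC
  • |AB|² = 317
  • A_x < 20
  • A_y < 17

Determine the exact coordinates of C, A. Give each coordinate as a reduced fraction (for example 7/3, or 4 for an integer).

1. A_x = 6  [A = 2·M−B = 2·(13, 23/2)−(20, 17)]
2. A_y = 6  [A = 2·M−B = 2·(13, 23/2)−(20, 17)]
   so A = (6, 6)
3. C_x = 4  [C = 2·N−B = 2·(12, 18)−(20, 17)]
4. C_y = 19  [C = 2·N−B = 2·(12, 18)−(20, 17)]
   so C = (4, 19)

C = (4, 19)
A = (6, 6)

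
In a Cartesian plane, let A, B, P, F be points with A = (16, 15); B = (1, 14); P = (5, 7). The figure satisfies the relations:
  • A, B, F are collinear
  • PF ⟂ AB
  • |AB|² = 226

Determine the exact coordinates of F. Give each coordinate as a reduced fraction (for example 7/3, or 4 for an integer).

1. F_x = 1021/226  [[A, B, F are collinear ⇒ 1x-15y+209=0] ∩ [PF ⟂ AB ⇒ -15x-1y+82=0]]
2. F_y = 3217/226  [[A, B, F are collinear ⇒ 1x-15y+209=0] ∩ [PF ⟂ AB ⇒ -15x-1y+82=0]]
   so F = (1021/226, 3217/226)

F = (1021/226, 3217/226)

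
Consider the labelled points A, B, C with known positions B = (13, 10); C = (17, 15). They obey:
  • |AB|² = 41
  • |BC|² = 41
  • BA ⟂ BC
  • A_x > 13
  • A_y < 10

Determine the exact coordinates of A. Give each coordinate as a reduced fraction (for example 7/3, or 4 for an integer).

1. A_x = 18  [[BA ⟂ BC ⇒ 4x+5y-102=0] ∩ [|A−(13, 10)|²=41]]
2. A_y = 6  [[BA ⟂ BC ⇒ 4x+5y-102=0] ∩ [|A−(13, 10)|²=41]]
   so A = (18, 6)

A = (18, 6)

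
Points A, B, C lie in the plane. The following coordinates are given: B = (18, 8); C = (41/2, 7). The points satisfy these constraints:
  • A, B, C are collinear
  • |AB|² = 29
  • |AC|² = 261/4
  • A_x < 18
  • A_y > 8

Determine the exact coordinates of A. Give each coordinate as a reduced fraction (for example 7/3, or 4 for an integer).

A = (13, 10)

1. A_x = 13  [[A, B, C are collinear ⇒ 1x+5/2y-38=0] ∩ [|A−(18, 8)|²=29]]
2. A_y = 10  [[A, B, C are collinear ⇒ 1x+5/2y-38=0] ∩ [|A−(18, 8)|²=29]]
   so A = (13, 10)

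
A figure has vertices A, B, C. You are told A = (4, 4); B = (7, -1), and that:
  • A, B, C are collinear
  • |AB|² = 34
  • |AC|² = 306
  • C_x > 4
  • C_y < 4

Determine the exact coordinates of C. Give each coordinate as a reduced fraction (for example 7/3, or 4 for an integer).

C = (13, -11)

1. C_x = 13  [[A, B, C are collinear ⇒ 5x+3y-32=0] ∩ [|C−(4, 4)|²=306]]
2. C_y = -11  [[A, B, C are collinear ⇒ 5x+3y-32=0] ∩ [|C−(4, 4)|²=306]]
   so C = (13, -11)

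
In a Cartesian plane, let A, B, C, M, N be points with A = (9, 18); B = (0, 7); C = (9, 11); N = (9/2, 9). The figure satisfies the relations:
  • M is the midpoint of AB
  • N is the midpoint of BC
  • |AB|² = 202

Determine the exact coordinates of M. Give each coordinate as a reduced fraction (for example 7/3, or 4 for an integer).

1. M_x = 9/2  [2·M = A+B = (9, 18)+(0, 7)]
2. M_y = 25/2  [2·M = A+B = (9, 18)+(0, 7)]
   so M = (9/2, 25/2)

M = (9/2, 25/2)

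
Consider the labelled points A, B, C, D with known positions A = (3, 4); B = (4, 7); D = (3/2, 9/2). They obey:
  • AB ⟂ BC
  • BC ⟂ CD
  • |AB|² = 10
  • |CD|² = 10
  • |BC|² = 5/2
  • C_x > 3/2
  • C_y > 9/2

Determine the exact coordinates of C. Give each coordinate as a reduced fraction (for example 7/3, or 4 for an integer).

C = (5/2, 15/2)

1. C_x = 5/2  [[AB ⟂ BC ⇒ 1x+3y-25=0] ∩ [|C−(3/2, 9/2)|²=10]]
2. C_y = 15/2  [[AB ⟂ BC ⇒ 1x+3y-25=0] ∩ [|C−(3/2, 9/2)|²=10]]
   so C = (5/2, 15/2)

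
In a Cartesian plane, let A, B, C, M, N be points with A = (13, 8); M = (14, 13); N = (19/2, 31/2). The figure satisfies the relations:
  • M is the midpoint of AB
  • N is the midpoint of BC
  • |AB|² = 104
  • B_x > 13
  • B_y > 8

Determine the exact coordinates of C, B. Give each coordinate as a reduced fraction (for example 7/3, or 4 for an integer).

C = (4, 13)
B = (15, 18)

1. B_x = 15  [B = 2·M−A = 2·(14, 13)−(13, 8)]
2. B_y = 18  [B = 2·M−A = 2·(14, 13)−(13, 8)]
   so B = (15, 18)
3. C_x = 4  [C = 2·N−B = 2·(19/2, 31/2)−(15, 18)]
4. C_y = 13  [C = 2·N−B = 2·(19/2, 31/2)−(15, 18)]
   so C = (4, 13)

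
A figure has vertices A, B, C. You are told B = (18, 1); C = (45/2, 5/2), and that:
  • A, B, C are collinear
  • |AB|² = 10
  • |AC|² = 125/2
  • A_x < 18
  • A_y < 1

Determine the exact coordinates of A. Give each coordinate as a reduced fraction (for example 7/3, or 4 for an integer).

A = (15, 0)

1. A_x = 15  [[A, B, C are collinear ⇒ -3/2x+9/2y+45/2=0] ∩ [|A−(18, 1)|²=10]]
2. A_y = 0  [[A, B, C are collinear ⇒ -3/2x+9/2y+45/2=0] ∩ [|A−(18, 1)|²=10]]
   so A = (15, 0)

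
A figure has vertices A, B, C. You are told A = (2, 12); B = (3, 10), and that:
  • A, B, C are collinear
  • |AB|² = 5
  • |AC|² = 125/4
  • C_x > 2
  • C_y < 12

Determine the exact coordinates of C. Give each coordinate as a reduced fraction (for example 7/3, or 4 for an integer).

C = (9/2, 7)

1. C_x = 9/2  [[A, B, C are collinear ⇒ 2x+1y-16=0] ∩ [|C−(2, 12)|²=125/4]]
2. C_y = 7  [[A, B, C are collinear ⇒ 2x+1y-16=0] ∩ [|C−(2, 12)|²=125/4]]
   so C = (9/2, 7)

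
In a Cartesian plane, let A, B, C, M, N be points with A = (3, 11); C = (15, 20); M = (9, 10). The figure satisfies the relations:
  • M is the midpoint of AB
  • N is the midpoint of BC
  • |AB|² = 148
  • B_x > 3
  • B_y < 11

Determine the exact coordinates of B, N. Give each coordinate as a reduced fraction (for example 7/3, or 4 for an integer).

1. B_x = 15  [B = 2·M−A = 2·(9, 10)−(3, 11)]
2. B_y = 9  [B = 2·M−A = 2·(9, 10)−(3, 11)]
   so B = (15, 9)
3. N_x = 15  [2·N = B+C = (15, 9)+(15, 20)]
4. N_y = 29/2  [2·N = B+C = (15, 9)+(15, 20)]
   so N = (15, 29/2)

B = (15, 9)
N = (15, 29/2)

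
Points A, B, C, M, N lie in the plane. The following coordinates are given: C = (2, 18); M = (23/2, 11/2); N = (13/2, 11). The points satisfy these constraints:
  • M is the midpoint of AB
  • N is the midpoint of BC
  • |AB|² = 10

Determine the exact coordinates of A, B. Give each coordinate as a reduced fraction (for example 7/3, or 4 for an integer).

1. B_x = 11  [B = 2·N−C = 2·(13/2, 11)−(2, 18)]
2. B_y = 4  [B = 2·N−C = 2·(13/2, 11)−(2, 18)]
   so B = (11, 4)
3. A_x = 12  [A = 2·M−B = 2·(23/2, 11/2)−(11, 4)]
4. A_y = 7  [A = 2·M−B = 2·(23/2, 11/2)−(11, 4)]
   so A = (12, 7)

A = (12, 7)
B = (11, 4)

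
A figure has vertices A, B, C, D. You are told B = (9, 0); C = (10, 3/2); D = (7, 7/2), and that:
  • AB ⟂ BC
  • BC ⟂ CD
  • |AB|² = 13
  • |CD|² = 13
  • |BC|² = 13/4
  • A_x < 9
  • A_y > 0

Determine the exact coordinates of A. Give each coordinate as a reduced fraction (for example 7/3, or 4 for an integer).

1. A_x = 6  [[AB ⟂ BC ⇒ -1x-3/2y+9=0] ∩ [|A−(9, 0)|²=13]]
2. A_y = 2  [[AB ⟂ BC ⇒ -1x-3/2y+9=0] ∩ [|A−(9, 0)|²=13]]
   so A = (6, 2)

A = (6, 2)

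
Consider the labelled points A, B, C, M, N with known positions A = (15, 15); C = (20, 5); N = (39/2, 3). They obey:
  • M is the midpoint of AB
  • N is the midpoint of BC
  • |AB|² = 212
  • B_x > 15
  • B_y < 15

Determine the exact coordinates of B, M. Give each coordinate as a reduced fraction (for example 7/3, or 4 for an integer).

B = (19, 1)
M = (17, 8)

1. B_x = 19  [B = 2·N−C = 2·(39/2, 3)−(20, 5)]
2. B_y = 1  [B = 2·N−C = 2·(39/2, 3)−(20, 5)]
   so B = (19, 1)
3. M_x = 17  [2·M = A+B = (15, 15)+(19, 1)]
4. M_y = 8  [2·M = A+B = (15, 15)+(19, 1)]
   so M = (17, 8)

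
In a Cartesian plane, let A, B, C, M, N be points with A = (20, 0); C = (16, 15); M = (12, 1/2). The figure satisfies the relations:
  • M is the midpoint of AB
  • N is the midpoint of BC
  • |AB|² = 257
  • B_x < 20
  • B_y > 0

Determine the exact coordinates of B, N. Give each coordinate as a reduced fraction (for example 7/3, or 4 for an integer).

1. B_x = 4  [B = 2·M−A = 2·(12, 1/2)−(20, 0)]
2. B_y = 1  [B = 2·M−A = 2·(12, 1/2)−(20, 0)]
   so B = (4, 1)
3. N_x = 10  [2·N = B+C = (4, 1)+(16, 15)]
4. N_y = 8  [2·N = B+C = (4, 1)+(16, 15)]
   so N = (10, 8)

B = (4, 1)
N = (10, 8)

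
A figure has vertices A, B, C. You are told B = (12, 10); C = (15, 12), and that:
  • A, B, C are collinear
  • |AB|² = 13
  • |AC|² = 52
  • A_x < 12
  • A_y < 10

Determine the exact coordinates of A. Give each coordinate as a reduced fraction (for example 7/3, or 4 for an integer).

A = (9, 8)

1. A_x = 9  [[A, B, C are collinear ⇒ -2x+3y-6=0] ∩ [|A−(12, 10)|²=13]]
2. A_y = 8  [[A, B, C are collinear ⇒ -2x+3y-6=0] ∩ [|A−(12, 10)|²=13]]
   so A = (9, 8)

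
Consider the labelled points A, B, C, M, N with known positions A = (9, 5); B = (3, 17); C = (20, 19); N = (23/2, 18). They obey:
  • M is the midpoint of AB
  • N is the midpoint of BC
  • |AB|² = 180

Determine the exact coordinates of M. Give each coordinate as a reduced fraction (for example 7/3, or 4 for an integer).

M = (6, 11)

1. M_x = 6  [2·M = A+B = (9, 5)+(3, 17)]
2. M_y = 11  [2·M = A+B = (9, 5)+(3, 17)]
   so M = (6, 11)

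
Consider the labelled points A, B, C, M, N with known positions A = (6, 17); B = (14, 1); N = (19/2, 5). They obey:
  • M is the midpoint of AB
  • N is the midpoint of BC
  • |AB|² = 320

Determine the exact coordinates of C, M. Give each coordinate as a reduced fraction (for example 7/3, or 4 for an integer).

C = (5, 9)
M = (10, 9)

1. M_x = 10  [2·M = A+B = (6, 17)+(14, 1)]
2. M_y = 9  [2·M = A+B = (6, 17)+(14, 1)]
   so M = (10, 9)
3. C_x = 5  [C = 2·N−B = 2·(19/2, 5)−(14, 1)]
4. C_y = 9  [C = 2·N−B = 2·(19/2, 5)−(14, 1)]
   so C = (5, 9)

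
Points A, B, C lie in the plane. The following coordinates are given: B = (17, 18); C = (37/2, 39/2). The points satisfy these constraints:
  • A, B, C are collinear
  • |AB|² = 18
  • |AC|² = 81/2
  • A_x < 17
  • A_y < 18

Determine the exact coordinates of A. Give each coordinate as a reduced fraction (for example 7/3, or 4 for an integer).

1. A_x = 14  [[A, B, C are collinear ⇒ -3/2x+3/2y-3/2=0] ∩ [|A−(17, 18)|²=18]]
2. A_y = 15  [[A, B, C are collinear ⇒ -3/2x+3/2y-3/2=0] ∩ [|A−(17, 18)|²=18]]
   so A = (14, 15)

A = (14, 15)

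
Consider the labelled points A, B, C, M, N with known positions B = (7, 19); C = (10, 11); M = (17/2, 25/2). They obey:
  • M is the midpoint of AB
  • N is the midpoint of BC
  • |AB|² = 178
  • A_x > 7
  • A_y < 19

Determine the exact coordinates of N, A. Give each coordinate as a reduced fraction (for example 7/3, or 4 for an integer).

N = (17/2, 15)
A = (10, 6)

1. A_x = 10  [A = 2·M−B = 2·(17/2, 25/2)−(7, 19)]
2. A_y = 6  [A = 2·M−B = 2·(17/2, 25/2)−(7, 19)]
   so A = (10, 6)
3. N_x = 17/2  [2·N = B+C = (7, 19)+(10, 11)]
4. N_y = 15  [2·N = B+C = (7, 19)+(10, 11)]
   so N = (17/2, 15)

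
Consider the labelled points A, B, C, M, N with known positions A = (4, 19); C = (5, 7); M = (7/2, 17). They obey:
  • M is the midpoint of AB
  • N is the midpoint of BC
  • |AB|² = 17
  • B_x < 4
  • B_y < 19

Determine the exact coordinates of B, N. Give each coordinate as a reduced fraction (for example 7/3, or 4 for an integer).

1. B_x = 3  [B = 2·M−A = 2·(7/2, 17)−(4, 19)]
2. B_y = 15  [B = 2·M−A = 2·(7/2, 17)−(4, 19)]
   so B = (3, 15)
3. N_x = 4  [2·N = B+C = (3, 15)+(5, 7)]
4. N_y = 11  [2·N = B+C = (3, 15)+(5, 7)]
   so N = (4, 11)

B = (3, 15)
N = (4, 11)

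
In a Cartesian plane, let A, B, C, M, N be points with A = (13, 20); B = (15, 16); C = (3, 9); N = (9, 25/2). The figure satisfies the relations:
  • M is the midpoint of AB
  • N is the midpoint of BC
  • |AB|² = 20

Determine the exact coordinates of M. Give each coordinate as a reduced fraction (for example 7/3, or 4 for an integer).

M = (14, 18)

1. M_x = 14  [2·M = A+B = (13, 20)+(15, 16)]
2. M_y = 18  [2·M = A+B = (13, 20)+(15, 16)]
   so M = (14, 18)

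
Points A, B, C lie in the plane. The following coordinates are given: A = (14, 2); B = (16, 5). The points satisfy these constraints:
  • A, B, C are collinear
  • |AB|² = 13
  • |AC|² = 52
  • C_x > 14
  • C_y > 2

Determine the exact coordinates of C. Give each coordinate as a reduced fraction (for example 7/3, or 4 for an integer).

C = (18, 8)

1. C_x = 18  [[A, B, C are collinear ⇒ -3x+2y+38=0] ∩ [|C−(14, 2)|²=52]]
2. C_y = 8  [[A, B, C are collinear ⇒ -3x+2y+38=0] ∩ [|C−(14, 2)|²=52]]
   so C = (18, 8)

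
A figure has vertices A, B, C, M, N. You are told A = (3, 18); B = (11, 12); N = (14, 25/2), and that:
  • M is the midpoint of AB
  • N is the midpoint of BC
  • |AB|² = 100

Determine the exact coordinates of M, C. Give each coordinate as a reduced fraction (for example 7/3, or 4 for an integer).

M = (7, 15)
C = (17, 13)

1. M_x = 7  [2·M = A+B = (3, 18)+(11, 12)]
2. M_y = 15  [2·M = A+B = (3, 18)+(11, 12)]
   so M = (7, 15)
3. C_x = 17  [C = 2·N−B = 2·(14, 25/2)−(11, 12)]
4. C_y = 13  [C = 2·N−B = 2·(14, 25/2)−(11, 12)]
   so C = (17, 13)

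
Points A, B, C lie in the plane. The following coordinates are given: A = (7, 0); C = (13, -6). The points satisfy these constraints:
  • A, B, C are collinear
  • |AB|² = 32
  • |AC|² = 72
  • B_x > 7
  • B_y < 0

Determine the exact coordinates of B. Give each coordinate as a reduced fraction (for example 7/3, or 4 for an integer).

B = (11, -4)

1. B_x = 11  [[A, B, C are collinear ⇒ -6x-6y+42=0] ∩ [|B−(7, 0)|²=32]]
2. B_y = -4  [[A, B, C are collinear ⇒ -6x-6y+42=0] ∩ [|B−(7, 0)|²=32]]
   so B = (11, -4)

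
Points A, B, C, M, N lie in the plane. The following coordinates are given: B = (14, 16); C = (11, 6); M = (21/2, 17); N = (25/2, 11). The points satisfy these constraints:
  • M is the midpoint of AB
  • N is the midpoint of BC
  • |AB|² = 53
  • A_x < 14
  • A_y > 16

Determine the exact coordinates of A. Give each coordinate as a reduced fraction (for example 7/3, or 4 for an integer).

A = (7, 18)

1. A_x = 7  [A = 2·M−B = 2·(21/2, 17)−(14, 16)]
2. A_y = 18  [A = 2·M−B = 2·(21/2, 17)−(14, 16)]
   so A = (7, 18)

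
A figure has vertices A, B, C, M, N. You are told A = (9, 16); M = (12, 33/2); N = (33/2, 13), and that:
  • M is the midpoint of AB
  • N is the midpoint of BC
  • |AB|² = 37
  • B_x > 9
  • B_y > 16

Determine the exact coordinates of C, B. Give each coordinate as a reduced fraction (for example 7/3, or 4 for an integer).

C = (18, 9)
B = (15, 17)

1. B_x = 15  [B = 2·M−A = 2·(12, 33/2)−(9, 16)]
2. B_y = 17  [B = 2·M−A = 2·(12, 33/2)−(9, 16)]
   so B = (15, 17)
3. C_x = 18  [C = 2·N−B = 2·(33/2, 13)−(15, 17)]
4. C_y = 9  [C = 2·N−B = 2·(33/2, 13)−(15, 17)]
   so C = (18, 9)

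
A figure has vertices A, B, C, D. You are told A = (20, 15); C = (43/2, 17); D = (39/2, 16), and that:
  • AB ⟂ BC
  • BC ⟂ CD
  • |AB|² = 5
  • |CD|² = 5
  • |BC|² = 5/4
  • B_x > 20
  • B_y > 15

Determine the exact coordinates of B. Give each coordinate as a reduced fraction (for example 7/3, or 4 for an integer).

B = (22, 16)

1. B_x = 22  [[BC ⟂ CD ⇒ 2x+1y-60=0] ∩ [|B−(20, 15)|²=5]]
2. B_y = 16  [[BC ⟂ CD ⇒ 2x+1y-60=0] ∩ [|B−(20, 15)|²=5]]
   so B = (22, 16)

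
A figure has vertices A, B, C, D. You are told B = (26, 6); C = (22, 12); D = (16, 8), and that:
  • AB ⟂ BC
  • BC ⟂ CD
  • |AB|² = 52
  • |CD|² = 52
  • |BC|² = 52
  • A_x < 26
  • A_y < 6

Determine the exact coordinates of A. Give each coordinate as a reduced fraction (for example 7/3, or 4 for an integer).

A = (20, 2)

1. A_x = 20  [[AB ⟂ BC ⇒ 4x-6y-68=0] ∩ [|A−(26, 6)|²=52]]
2. A_y = 2  [[AB ⟂ BC ⇒ 4x-6y-68=0] ∩ [|A−(26, 6)|²=52]]
   so A = (20, 2)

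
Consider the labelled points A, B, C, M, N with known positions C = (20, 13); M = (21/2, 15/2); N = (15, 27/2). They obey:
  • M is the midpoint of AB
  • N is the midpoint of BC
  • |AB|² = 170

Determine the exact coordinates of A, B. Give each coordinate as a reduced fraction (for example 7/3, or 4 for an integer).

1. B_x = 10  [B = 2·N−C = 2·(15, 27/2)−(20, 13)]
2. B_y = 14  [B = 2·N−C = 2·(15, 27/2)−(20, 13)]
   so B = (10, 14)
3. A_x = 11  [A = 2·M−B = 2·(21/2, 15/2)−(10, 14)]
4. A_y = 1  [A = 2·M−B = 2·(21/2, 15/2)−(10, 14)]
   so A = (11, 1)

A = (11, 1)
B = (10, 14)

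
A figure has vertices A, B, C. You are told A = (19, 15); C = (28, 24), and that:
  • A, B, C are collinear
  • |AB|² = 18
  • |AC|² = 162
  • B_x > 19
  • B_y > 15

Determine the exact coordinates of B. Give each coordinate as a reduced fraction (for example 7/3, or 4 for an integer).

B = (22, 18)

1. B_x = 22  [[A, B, C are collinear ⇒ 9x-9y-36=0] ∩ [|B−(19, 15)|²=18]]
2. B_y = 18  [[A, B, C are collinear ⇒ 9x-9y-36=0] ∩ [|B−(19, 15)|²=18]]
   so B = (22, 18)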